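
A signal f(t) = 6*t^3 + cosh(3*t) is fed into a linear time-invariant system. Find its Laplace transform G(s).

By linearity of the Laplace transform, transform each term separately.
L{cosh(3t)} = s/(s^2 - 9); (6)·[L{t^3} = 3!/s^4 = 6/s^4].

G(s) = s/(s^2 - 9) + 36/s^4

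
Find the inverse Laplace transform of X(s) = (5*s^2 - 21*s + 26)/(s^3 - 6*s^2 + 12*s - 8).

Factor the denominator: s^3 - 6*s^2 + 12*s - 8 = (s - 2)^3.
Partial fraction decomposition gives [5/(s - 2)] + [-1/(s - 2)^2] + [4/(s - 2)^3].
Invert each term: 5/(s - 2) ↔ 5e^(2t); -1/(s - 2)^2 ↔ -t·e^(2t); 4/(s - 2)^3 ↔ (2)t^2·e^(2t).

2*t^2*exp(2*t) - t*exp(2*t) + 5*exp(2*t)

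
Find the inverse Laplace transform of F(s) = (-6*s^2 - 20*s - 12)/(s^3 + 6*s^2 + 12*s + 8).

Factor the denominator: s^3 + 6*s^2 + 12*s + 8 = (s + 2)^3.
Partial fraction decomposition gives [-6/(s + 2)] + [4/(s + 2)^2] + [4/(s + 2)^3].
Invert each term: -6/(s + 2) ↔ -6e^(-2t); 4/(s + 2)^2 ↔ 4t·e^(-2t); 4/(s + 2)^3 ↔ (2)t^2·e^(-2t).

2*t^2*exp(-2*t) + 4*t*exp(-2*t) - 6*exp(-2*t)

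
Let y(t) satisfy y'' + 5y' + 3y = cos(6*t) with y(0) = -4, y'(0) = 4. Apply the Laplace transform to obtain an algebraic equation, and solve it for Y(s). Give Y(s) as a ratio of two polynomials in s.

Take the Laplace transform of both sides.
Using L{y''} = s^2 Y - s·y(0) - y'(0) and L{y'} = sY - y(0), with y(0) = -4, y'(0) = 4, the left side becomes (s^2 + 5*s + 3)Y - (-4*s - 16).
The right side is L{cos(6*t)} = s/(s^2 + 36).
So (s^2 + 5*s + 3)Y = s/(s^2 + 36) + (-4*s - 16).
Divide through and combine into a single rational function.

Y(s) = (-4*s^3 - 16*s^2 - 143*s - 576)/(s^4 + 5*s^3 + 39*s^2 + 180*s + 108)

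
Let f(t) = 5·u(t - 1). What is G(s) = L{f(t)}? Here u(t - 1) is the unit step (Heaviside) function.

By the second shifting theorem, L{u(t - c)·g(t - c)} = e^(-cs)·H(s) with c = 1 and H(s) = L{g(t)}.
L{5} = 5/s.

G(s) = 5*exp(-s)/s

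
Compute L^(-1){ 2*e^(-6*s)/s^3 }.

Heaviside(t - 6)*((t - 6)^2)

The factor e^(-6s) signals a time shift by c = 6 (second shifting theorem).
L{t^2} = 2!/s^3 = 2/s^3, so L^-1{2/s^3} = t^2.
Hence the inverse is u(t - 6) times that function evaluated at t - 6.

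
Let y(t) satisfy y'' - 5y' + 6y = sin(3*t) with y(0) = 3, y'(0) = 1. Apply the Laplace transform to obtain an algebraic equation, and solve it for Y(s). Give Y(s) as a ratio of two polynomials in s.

Y(s) = (3*s^3 - 14*s^2 + 27*s - 123)/(s^4 - 5*s^3 + 15*s^2 - 45*s + 54)

Take the Laplace transform of both sides.
With L{y''} = s^2 Y - s·y(0) - y'(0) and L{y'} = sY - y(0), with y(0) = 3, y'(0) = 1: the LHS transforms to (s^2 - 5*s + 6)Y - (3*s - 14).
The right side is L{sin(3*t)} = 3/(s^2 + 9).
So (s^2 - 5*s + 6)Y = 3/(s^2 + 9) + (3*s - 14).
Divide through and combine into a single rational function.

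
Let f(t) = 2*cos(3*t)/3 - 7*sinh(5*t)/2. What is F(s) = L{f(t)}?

The transform is linear, so treat each term independently.
(2/3)·[L{cos(3t)} = s/(s^2 + 9)]; (-7/2)·[L{sinh(5t)} = 5/(s^2 - 25)].

F(s) = 2*s/(3*(s^2 + 9)) - 35/(2*(s^2 - 25))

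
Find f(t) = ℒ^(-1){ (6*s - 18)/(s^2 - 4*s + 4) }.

f(t) = -6*t*exp(2*t) + 6*exp(2*t)

Factor the denominator: s^2 - 4*s + 4 = (s - 2)^2.
Partial fraction decomposition gives [6/(s - 2)] + [-6/(s - 2)^2].
Invert each term: 6/(s - 2) ↔ 6e^(2t); -6/(s - 2)^2 ↔ -6t·e^(2t).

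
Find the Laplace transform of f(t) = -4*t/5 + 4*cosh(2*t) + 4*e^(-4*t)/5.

The transform is linear, so treat each term independently.
(4)·[L{cosh(2t)} = s/(s^2 - 4)]; (-4/5)·[L{t} = 1!/s^2 = 1/s^2]; (4/5)·[L{e^(-4t)} = 1/(s + 4)].

4*s/(s^2 - 4) + 4/(5*(s + 4)) - 4/(5*s^2)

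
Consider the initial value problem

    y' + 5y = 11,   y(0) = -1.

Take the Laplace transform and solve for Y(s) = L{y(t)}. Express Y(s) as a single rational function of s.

Transform both sides with L{·}.
Using L{y'} = sY - y(0) = sY - (-1), the left side becomes (s + 5)Y - (-1).
The right side is L{11} = 11/s.
So (s + 5)Y = 11/s + (-1).
Solve for Y(s) and write it as one ratio of polynomials.

Y(s) = (-s + 11)/(s^2 + 5*s)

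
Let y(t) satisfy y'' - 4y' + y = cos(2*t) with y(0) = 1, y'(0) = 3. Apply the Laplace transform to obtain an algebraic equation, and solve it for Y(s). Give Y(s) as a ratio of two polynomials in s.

Y(s) = (s^3 - s^2 + 5*s - 4)/(s^4 - 4*s^3 + 5*s^2 - 16*s + 4)

Apply the Laplace transform to the equation.
Using L{y''} = s^2 Y - s·y(0) - y'(0) and L{y'} = sY - y(0), with y(0) = 1, y'(0) = 3, the left side becomes (s^2 - 4*s + 1)Y - (s - 1).
The right side is L{cos(2*t)} = s/(s^2 + 4).
So (s^2 - 4*s + 1)Y = s/(s^2 + 4) + (s - 1).
Isolate Y and clear denominators.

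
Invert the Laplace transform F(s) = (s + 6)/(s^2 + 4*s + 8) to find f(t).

f(t) = 2*exp(-2*t)*sin(2*t) + exp(-2*t)*cos(2*t)

Complete the square in the denominator: s^2 + 4*s + 8 = (s + 2)^2 + 2^2.
Split the numerator to match: s + 6 = 1·(s + 2) + 2·2.
Invert each term: 1·(s + 2)/((s + 2)^2 + 4) ↔ e^(-2t)cos(2t); 2·2/((s + 2)^2 + 4) ↔ 2e^(-2t)sin(2t).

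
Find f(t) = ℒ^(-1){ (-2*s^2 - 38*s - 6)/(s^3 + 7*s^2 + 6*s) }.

f(t) = -1 - 6*exp(-t) + 5*exp(-6*t)

Factor the denominator: s^3 + 7*s^2 + 6*s = s*(s + 1)*(s + 6).
Partial fraction decomposition gives [-6/(s + 1)] + [5/(s + 6)] + [-1/s].
Invert each term: -6/(s + 1) ↔ -6e^(-t); 5/(s + 6) ↔ 5e^(-6t); -1/(s - 0) ↔ -e^(0t).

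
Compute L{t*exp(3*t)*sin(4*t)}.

8*(s - 3)/(s^2 - 6*s + 25)^2

L{sin(4t)} = 4/(s^2 + 16).
Multiplying by e^(3t) shifts s → s - 3, so L{exp(3*t)*sin(4*t)} = 4/((s - 3)^2 + 16).
Then apply L{t·g(t)} = -d/ds[H(s)] with H(s) = 4/((s - 3)^2 + 16):
differentiating 1 time and applying the sign gives 8*(s - 3)/(s^2 - 6*s + 25)^2.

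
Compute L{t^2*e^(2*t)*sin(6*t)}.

36*(s^2 - 4*s - 8)/(s^2 - 4*s + 40)^3

L{sin(6t)} = 6/(s^2 + 36).
Multiplying by e^(2t) shifts s → s - 2, so L{e^(2*t)*sin(6*t)} = 6/((s - 2)^2 + 36).
Then apply L{t^2·g(t)} = (-1)^2 d^2/ds^2[G(s)] with G(s) = 6/((s - 2)^2 + 36):
differentiating 2 times and applying the sign gives 36*(s^2 - 4*s - 8)/(s^2 - 4*s + 40)^3.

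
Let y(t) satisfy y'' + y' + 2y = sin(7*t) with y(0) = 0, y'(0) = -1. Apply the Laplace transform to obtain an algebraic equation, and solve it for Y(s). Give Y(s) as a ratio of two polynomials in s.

Transform both sides with L{·}.
The derivative rules (L{y''} = s^2 Y - s·y(0) - y'(0) and L{y'} = sY - y(0), with y(0) = 0, y'(0) = -1) turn the left side into (s^2 + s + 2)Y - (-1).
The right side is L{sin(7*t)} = 7/(s^2 + 49).
So (s^2 + s + 2)Y = 7/(s^2 + 49) + (-1).
Divide through and combine into a single rational function.

Y(s) = (-s^2 - 42)/(s^4 + s^3 + 51*s^2 + 49*s + 98)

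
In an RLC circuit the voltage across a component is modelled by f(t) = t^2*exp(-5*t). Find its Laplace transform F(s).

L{e^(-5t)} = 1/(s + 5).
Then apply L{t^2·g(t)} = (-1)^2 d^2/ds^2[G(s)] with G(s) = 1/(s + 5):
differentiating 2 times and applying the sign gives 2/(s + 5)^3.

F(s) = 2/(s + 5)^3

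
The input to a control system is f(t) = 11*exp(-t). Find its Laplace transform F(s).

F(s) = 11/(s + 1)

L{11} = 11/s.
By the first shifting theorem, multiplying by e^(-t) replaces s with s + 1.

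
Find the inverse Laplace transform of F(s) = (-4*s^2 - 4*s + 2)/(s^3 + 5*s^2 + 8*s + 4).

Factor the denominator: s^3 + 5*s^2 + 8*s + 4 = (s + 1)*(s + 2)^2.
Partial fraction decomposition gives [-6/(s + 2)] + [6/(s + 2)^2] + [2/(s + 1)].
Invert each term: -6/(s + 2) ↔ -6e^(-2t); 6/(s + 2)^2 ↔ 6t·e^(-2t); 2/(s + 1) ↔ 2e^(-t).

6*t*exp(-2*t) + 2*exp(-t) - 6*exp(-2*t)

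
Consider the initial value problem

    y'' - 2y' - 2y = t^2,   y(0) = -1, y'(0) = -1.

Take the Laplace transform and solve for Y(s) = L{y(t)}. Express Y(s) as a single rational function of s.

Y(s) = (-s^4 + s^3 + 2)/(s^5 - 2*s^4 - 2*s^3)

Apply the Laplace transform to the equation.
Using L{y''} = s^2 Y - s·y(0) - y'(0) and L{y'} = sY - y(0), with y(0) = -1, y'(0) = -1, the left side becomes (s^2 - 2*s - 2)Y - (-s + 1).
The right side is L{t^2} = 2/s^3.
So (s^2 - 2*s - 2)Y = 2/s^3 + (-s + 1).
Divide through and combine into a single rational function.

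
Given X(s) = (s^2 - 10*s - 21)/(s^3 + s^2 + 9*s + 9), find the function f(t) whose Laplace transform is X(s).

Factor the denominator: s^3 + s^2 + 9*s + 9 = (s + 1)*(s^2 + 9).
Partial fraction decomposition gives [-1/(s + 1)] + [2*s/(s^2 + 9)] + [-12/(s^2 + 9)].
Invert each term: -1/(s + 1) ↔ -e^(-t); 2·s/(s^2 + 9) ↔ 2cos(3t); -4·3/(s^2 + 9) ↔ -4sin(3t).

f(t) = -4*sin(3*t) + 2*cos(3*t) - exp(-t)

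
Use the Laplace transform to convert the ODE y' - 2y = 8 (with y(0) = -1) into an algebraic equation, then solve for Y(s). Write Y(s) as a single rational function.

Laplace-transform each side.
Using L{y'} = sY - y(0) = sY - (-1), the left side becomes (s - 2)Y - (-1).
The right side is L{8} = 8/s.
So (s - 2)Y = 8/s + (-1).
Solve for Y(s) and write it as one ratio of polynomials.

Y(s) = (-s + 8)/(s^2 - 2*s)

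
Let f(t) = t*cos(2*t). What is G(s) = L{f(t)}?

G(s) = (s - 2)*(s + 2)/(s^2 + 4)^2

L{cos(2t)} = s/(s^2 + 4).
Then apply L{t·g(t)} = -d/ds[H(s)] with H(s) = s/(s^2 + 4):
differentiating 1 time and applying the sign gives (s - 2)*(s + 2)/(s^2 + 4)^2.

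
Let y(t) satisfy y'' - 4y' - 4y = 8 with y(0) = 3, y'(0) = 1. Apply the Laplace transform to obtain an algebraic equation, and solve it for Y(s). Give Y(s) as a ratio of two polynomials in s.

Laplace-transform each side.
Using L{y''} = s^2 Y - s·y(0) - y'(0) and L{y'} = sY - y(0), with y(0) = 3, y'(0) = 1, the left side becomes (s^2 - 4*s - 4)Y - (3*s - 11).
The right side is L{8} = 8/s.
So (s^2 - 4*s - 4)Y = 8/s + (3*s - 11).
Solve for Y(s) and write it as one ratio of polynomials.

Y(s) = (3*s^2 - 11*s + 8)/(s^3 - 4*s^2 - 4*s)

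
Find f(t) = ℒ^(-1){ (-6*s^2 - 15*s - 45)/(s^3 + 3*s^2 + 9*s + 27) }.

Factor the denominator: s^3 + 3*s^2 + 9*s + 27 = (s + 3)*(s^2 + 9).
Partial fraction decomposition gives [-3/(s + 3)] + [-3*s/(s^2 + 9)] + [-6/(s^2 + 9)].
Invert each term: -3/(s + 3) ↔ -3e^(-3t); -3·s/(s^2 + 9) ↔ -3cos(3t); -2·3/(s^2 + 9) ↔ -2sin(3t).

f(t) = -2*sin(3*t) - 3*cos(3*t) - 3*exp(-3*t)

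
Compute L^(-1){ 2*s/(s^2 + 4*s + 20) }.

-exp(-2*t)*sin(4*t) + 2*exp(-2*t)*cos(4*t)

Complete the square in the denominator: s^2 + 4*s + 20 = (s + 2)^2 + 4^2.
Split the numerator to match: 2*s = 2·(s + 2) - 1·4.
Invert each term: 2·(s + 2)/((s + 2)^2 + 16) ↔ 2e^(-2t)cos(4t); -1·4/((s + 2)^2 + 16) ↔ -e^(-2t)sin(4t).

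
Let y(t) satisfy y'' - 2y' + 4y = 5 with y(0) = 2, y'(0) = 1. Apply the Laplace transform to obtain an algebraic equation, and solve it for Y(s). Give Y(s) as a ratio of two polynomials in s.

Apply the Laplace transform to the equation.
Using L{y''} = s^2 Y - s·y(0) - y'(0) and L{y'} = sY - y(0), with y(0) = 2, y'(0) = 1, the left side becomes (s^2 - 2*s + 4)Y - (2*s - 3).
The right side is L{5} = 5/s.
So (s^2 - 2*s + 4)Y = 5/s + (2*s - 3).
Solve for Y(s) and write it as one ratio of polynomials.

Y(s) = (2*s^2 - 3*s + 5)/(s^3 - 2*s^2 + 4*s)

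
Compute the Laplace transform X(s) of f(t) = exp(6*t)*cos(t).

X(s) = (s - 6)/((s - 6)^2 + 1)

L{cos(t)} = s/(s^2 + 1).
By the first shifting theorem, multiplying by e^(6t) replaces s with s - 6.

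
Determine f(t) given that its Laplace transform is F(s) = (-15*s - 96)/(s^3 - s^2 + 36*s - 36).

Factor the denominator: s^3 - s^2 + 36*s - 36 = (s - 1)*(s^2 + 36).
Partial fraction decomposition gives [-3/(s - 1)] + [3*s/(s^2 + 36)] + [-12/(s^2 + 36)].
Invert each term: -3/(s - 1) ↔ -3e^(t); 3·s/(s^2 + 36) ↔ 3cos(6t); -2·6/(s^2 + 36) ↔ -2sin(6t).

f(t) = -3*exp(t) - 2*sin(6*t) + 3*cos(6*t)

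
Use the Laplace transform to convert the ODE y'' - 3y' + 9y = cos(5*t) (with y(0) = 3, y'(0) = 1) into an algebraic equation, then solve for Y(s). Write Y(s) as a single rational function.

Transform both sides with L{·}.
The derivative rules (L{y''} = s^2 Y - s·y(0) - y'(0) and L{y'} = sY - y(0), with y(0) = 3, y'(0) = 1) turn the left side into (s^2 - 3*s + 9)Y - (3*s - 8).
The right side is L{cos(5*t)} = s/(s^2 + 25).
So (s^2 - 3*s + 9)Y = s/(s^2 + 25) + (3*s - 8).
Isolate Y and clear denominators.

Y(s) = (3*s^3 - 8*s^2 + 76*s - 200)/(s^4 - 3*s^3 + 34*s^2 - 75*s + 225)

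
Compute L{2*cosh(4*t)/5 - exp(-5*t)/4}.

The transform is linear, so treat each term independently.
(-1/4)·[L{e^(-5t)} = 1/(s + 5)]; (2/5)·[L{cosh(4t)} = s/(s^2 - 16)].

2*s/(5*(s^2 - 16)) - 1/(4*(s + 5))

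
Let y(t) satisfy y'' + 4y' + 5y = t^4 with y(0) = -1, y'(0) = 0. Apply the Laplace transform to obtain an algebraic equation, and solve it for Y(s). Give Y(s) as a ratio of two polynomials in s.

Y(s) = (-s^6 - 4*s^5 + 24)/(s^7 + 4*s^6 + 5*s^5)

Take the Laplace transform of both sides.
With L{y''} = s^2 Y - s·y(0) - y'(0) and L{y'} = sY - y(0), with y(0) = -1, y'(0) = 0: the LHS transforms to (s^2 + 4*s + 5)Y - (-s - 4).
The right side is L{t^4} = 24/s^5.
So (s^2 + 4*s + 5)Y = 24/s^5 + (-s - 4).
Solve for Y(s) and write it as one ratio of polynomials.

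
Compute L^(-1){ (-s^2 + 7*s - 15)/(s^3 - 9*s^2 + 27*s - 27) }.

Factor the denominator: s^3 - 9*s^2 + 27*s - 27 = (s - 3)^3.
Partial fraction decomposition gives [-1/(s - 3)] + [(s - 3)^(-2)] + [-3/(s - 3)^3].
Invert each term: -1/(s - 3) ↔ -e^(3t); 1/(s - 3)^2 ↔ t·e^(3t); -3/(s - 3)^3 ↔ (-3/2)t^2·e^(3t).

-3*t^2*exp(3*t)/2 + t*exp(3*t) - exp(3*t)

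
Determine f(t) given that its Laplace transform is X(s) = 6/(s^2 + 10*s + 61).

Rewrite the denominator: s^2 + 10*s + 61 = (s + 5)^2 + 36.
The form in (s + 5) signals a first-shifting-theorem factor e^(-5t).
Since L{sin(6t)} = 6/(s^2 + 36), the inverse is exp(-5*t)*sin(6*t).

f(t) = exp(-5*t)*sin(6*t)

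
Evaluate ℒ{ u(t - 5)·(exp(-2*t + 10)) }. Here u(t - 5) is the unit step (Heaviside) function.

exp(-5*s)/(s + 2)

By the second shifting theorem, L{u(t - c)·g(t - c)} = e^(-cs)·G(s) with c = 5 and G(s) = L{g(t)}.
L{e^(-2t)} = 1/(s + 2).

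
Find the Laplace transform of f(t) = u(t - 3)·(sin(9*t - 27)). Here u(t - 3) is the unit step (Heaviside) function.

By the second shifting theorem, L{u(t - c)·g(t - c)} = e^(-cs)·G(s) with c = 3 and G(s) = L{g(t)}.
L{sin(9t)} = 9/(s^2 + 81).

9*exp(-3*s)/(s^2 + 81)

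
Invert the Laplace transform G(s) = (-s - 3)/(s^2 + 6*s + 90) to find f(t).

f(t) = -exp(-3*t)*cos(9*t)

Rewrite the denominator: s^2 + 6*s + 90 = (s + 3)^2 + 81.
The form in (s + 3) signals a first-shifting-theorem factor e^(-3t).
Since L{cos(9t)} = s/(s^2 + 81), the inverse is exp(-3*t)*cos(9*t), scaled by -1.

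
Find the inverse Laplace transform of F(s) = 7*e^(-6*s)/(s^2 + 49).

Heaviside(t - 6)*(sin(7*t - 42))

The factor e^(-6s) signals a time shift by c = 6 (second shifting theorem).
L{sin(7t)} = 7/(s^2 + 49), so L^-1{7/(s^2 + 49)} = sin(7*t).
Hence the inverse is u(t - 6) times that function evaluated at t - 6.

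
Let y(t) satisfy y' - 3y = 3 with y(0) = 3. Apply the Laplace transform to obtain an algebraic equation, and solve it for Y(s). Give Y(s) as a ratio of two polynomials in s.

Y(s) = (3*s + 3)/(s^2 - 3*s)

Apply the Laplace transform to the equation.
Using L{y'} = sY - y(0) = sY - 3, the left side becomes (s - 3)Y - (3).
The right side is L{3} = 3/s.
So (s - 3)Y = 3/s + (3).
Isolate Y and clear denominators.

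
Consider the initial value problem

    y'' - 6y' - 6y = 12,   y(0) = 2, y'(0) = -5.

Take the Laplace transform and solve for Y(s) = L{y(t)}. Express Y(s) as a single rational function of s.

Take the Laplace transform of both sides.
With L{y''} = s^2 Y - s·y(0) - y'(0) and L{y'} = sY - y(0), with y(0) = 2, y'(0) = -5: the LHS transforms to (s^2 - 6*s - 6)Y - (2*s - 17).
The right side is L{12} = 12/s.
So (s^2 - 6*s - 6)Y = 12/s + (2*s - 17).
Solve for Y(s) and write it as one ratio of polynomials.

Y(s) = (2*s^2 - 17*s + 12)/(s^3 - 6*s^2 - 6*s)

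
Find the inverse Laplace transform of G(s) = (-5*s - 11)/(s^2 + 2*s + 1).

-6*t*exp(-t) - 5*exp(-t)

Factor the denominator: s^2 + 2*s + 1 = (s + 1)^2.
Partial fraction decomposition gives [-5/(s + 1)] + [-6/(s + 1)^2].
Invert each term: -5/(s + 1) ↔ -5e^(-t); -6/(s + 1)^2 ↔ -6t·e^(-t).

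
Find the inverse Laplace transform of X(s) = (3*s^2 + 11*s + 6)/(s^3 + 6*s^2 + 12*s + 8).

Factor the denominator: s^3 + 6*s^2 + 12*s + 8 = (s + 2)^3.
Partial fraction decomposition gives [3/(s + 2)] + [-1/(s + 2)^2] + [-4/(s + 2)^3].
Invert each term: 3/(s + 2) ↔ 3e^(-2t); -1/(s + 2)^2 ↔ -t·e^(-2t); -4/(s + 2)^3 ↔ (-2)t^2·e^(-2t).

-2*t^2*exp(-2*t) - t*exp(-2*t) + 3*exp(-2*t)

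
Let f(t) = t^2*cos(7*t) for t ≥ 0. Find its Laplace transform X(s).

L{cos(7t)} = s/(s^2 + 49).
Then apply L{t^2·g(t)} = (-1)^2 d^2/ds^2[G(s)] with G(s) = s/(s^2 + 49):
differentiating 2 times and applying the sign gives 2*s*(s^2 - 147)/(s^2 + 49)^3.

X(s) = 2*s*(s^2 - 147)/(s^2 + 49)^3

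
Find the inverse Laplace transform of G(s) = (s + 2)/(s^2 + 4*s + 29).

exp(-2*t)*cos(5*t)

Rewrite the denominator: s^2 + 4*s + 29 = (s + 2)^2 + 25.
The form in (s + 2) signals a first-shifting-theorem factor e^(-2t).
Since L{cos(5t)} = s/(s^2 + 25), the inverse is e^(-2*t)*cos(5*t).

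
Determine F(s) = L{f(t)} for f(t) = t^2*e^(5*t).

F(s) = 2/(s - 5)^3

L{e^(5t)} = 1/(s - 5).
Then apply L{t^2·g(t)} = (-1)^2 d^2/ds^2[G(s)] with G(s) = 1/(s - 5):
differentiating 2 times and applying the sign gives 2/(s - 5)^3.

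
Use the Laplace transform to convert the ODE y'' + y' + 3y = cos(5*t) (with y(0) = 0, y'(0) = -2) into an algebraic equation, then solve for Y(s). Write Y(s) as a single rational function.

Take the Laplace transform of both sides.
With L{y''} = s^2 Y - s·y(0) - y'(0) and L{y'} = sY - y(0), with y(0) = 0, y'(0) = -2: the LHS transforms to (s^2 + s + 3)Y - (-2).
The right side is L{cos(5*t)} = s/(s^2 + 25).
So (s^2 + s + 3)Y = s/(s^2 + 25) + (-2).
Solve for Y(s) and write it as one ratio of polynomials.

Y(s) = (-2*s^2 + s - 50)/(s^4 + s^3 + 28*s^2 + 25*s + 75)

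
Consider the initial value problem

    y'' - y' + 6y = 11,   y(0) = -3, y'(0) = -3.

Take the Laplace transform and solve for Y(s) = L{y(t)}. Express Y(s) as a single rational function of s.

Y(s) = (-3*s^2 + 11)/(s^3 - s^2 + 6*s)

Apply the Laplace transform to the equation.
The derivative rules (L{y''} = s^2 Y - s·y(0) - y'(0) and L{y'} = sY - y(0), with y(0) = -3, y'(0) = -3) turn the left side into (s^2 - s + 6)Y - (-3*s).
The right side is L{11} = 11/s.
So (s^2 - s + 6)Y = 11/s + (-3*s).
Solve for Y(s) and write it as one ratio of polynomials.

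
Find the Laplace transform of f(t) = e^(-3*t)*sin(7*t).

L{sin(7t)} = 7/(s^2 + 49).
By the first shifting theorem, multiplying by e^(-3t) replaces s with s + 3.

7/((s + 3)^2 + 49)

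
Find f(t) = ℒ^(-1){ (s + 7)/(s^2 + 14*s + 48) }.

f(t) = exp(-7*t)*cosh(t)

Rewrite the denominator: s^2 + 14*s + 48 = (s + 7)^2 - 1.
The form in (s + 7) signals a first-shifting-theorem factor e^(-7t).
Since L{cosh(t)} = s/(s^2 - 1), the inverse is e^(-7*t)*cosh(t).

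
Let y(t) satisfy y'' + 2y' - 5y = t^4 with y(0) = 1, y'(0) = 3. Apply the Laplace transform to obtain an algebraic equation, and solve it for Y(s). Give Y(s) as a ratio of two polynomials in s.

Laplace-transform each side.
The derivative rules (L{y''} = s^2 Y - s·y(0) - y'(0) and L{y'} = sY - y(0), with y(0) = 1, y'(0) = 3) turn the left side into (s^2 + 2*s - 5)Y - (s + 5).
The right side is L{t^4} = 24/s^5.
So (s^2 + 2*s - 5)Y = 24/s^5 + (s + 5).
Solve for Y(s) and write it as one ratio of polynomials.

Y(s) = (s^6 + 5*s^5 + 24)/(s^7 + 2*s^6 - 5*s^5)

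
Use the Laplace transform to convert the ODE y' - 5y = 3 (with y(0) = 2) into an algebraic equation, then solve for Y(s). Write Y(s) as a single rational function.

Transform both sides with L{·}.
The derivative rules (L{y'} = sY - y(0) = sY - 2) turn the left side into (s - 5)Y - (2).
The right side is L{3} = 3/s.
So (s - 5)Y = 3/s + (2).
Divide through and combine into a single rational function.

Y(s) = (2*s + 3)/(s^2 - 5*s)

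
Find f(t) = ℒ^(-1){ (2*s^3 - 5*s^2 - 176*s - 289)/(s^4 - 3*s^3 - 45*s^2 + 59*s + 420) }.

Factor the denominator: s^4 - 3*s^3 - 45*s^2 + 59*s + 420 = (s - 7)*(s - 4)*(s + 3)*(s + 5).
Partial fraction decomposition gives [-3/(s - 7)] + [5/(s - 4)] + [1/(s + 3)] + [-1/(s + 5)].
Invert each term: -3/(s - 7) ↔ -3e^(7t); 5/(s - 4) ↔ 5e^(4t); 1/(s + 3) ↔ e^(-3t); -1/(s + 5) ↔ -e^(-5t).

f(t) = -3*exp(7*t) + 5*exp(4*t) + exp(-3*t) - exp(-5*t)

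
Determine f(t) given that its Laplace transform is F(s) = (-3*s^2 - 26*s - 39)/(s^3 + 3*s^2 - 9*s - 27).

Factor the denominator: s^3 + 3*s^2 - 9*s - 27 = (s - 3)*(s + 3)^2.
Partial fraction decomposition gives [1/(s + 3)] + [-2/(s + 3)^2] + [-4/(s - 3)].
Invert each term: 1/(s + 3) ↔ e^(-3t); -2/(s + 3)^2 ↔ -2t·e^(-3t); -4/(s - 3) ↔ -4e^(3t).

f(t) = -2*t*exp(-3*t) - 4*exp(3*t) + exp(-3*t)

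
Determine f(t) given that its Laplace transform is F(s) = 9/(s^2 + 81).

Since L{sin(9t)} = 9/(s^2 + 81), the inverse is sin(9*t).

f(t) = sin(9*t)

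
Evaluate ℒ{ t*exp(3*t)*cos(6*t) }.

(s - 9)*(s + 3)/(s^2 - 6*s + 45)^2

L{cos(6t)} = s/(s^2 + 36).
Multiplying by e^(3t) shifts s → s - 3, so L{exp(3*t)*cos(6*t)} = (s - 3)/((s - 3)^2 + 36).
Then apply L{t·g(t)} = -d/ds[H(s)] with H(s) = (s - 3)/((s - 3)^2 + 36):
differentiating 1 time and applying the sign gives (s - 9)*(s + 3)/(s^2 - 6*s + 45)^2.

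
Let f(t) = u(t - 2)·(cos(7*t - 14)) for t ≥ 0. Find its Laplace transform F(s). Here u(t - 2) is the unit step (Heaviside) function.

By the second shifting theorem, L{u(t - c)·g(t - c)} = e^(-cs)·G(s) with c = 2 and G(s) = L{g(t)}.
L{cos(7t)} = s/(s^2 + 49).

F(s) = s*exp(-2*s)/(s^2 + 49)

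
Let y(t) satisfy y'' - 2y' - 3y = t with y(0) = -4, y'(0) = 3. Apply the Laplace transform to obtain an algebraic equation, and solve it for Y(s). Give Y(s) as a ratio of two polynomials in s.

Laplace-transform each side.
With L{y''} = s^2 Y - s·y(0) - y'(0) and L{y'} = sY - y(0), with y(0) = -4, y'(0) = 3: the LHS transforms to (s^2 - 2*s - 3)Y - (-4*s + 11).
The right side is L{t} = s^(-2).
So (s^2 - 2*s - 3)Y = s^(-2) + (-4*s + 11).
Solve for Y(s) and write it as one ratio of polynomials.

Y(s) = (-4*s^3 + 11*s^2 + 1)/(s^4 - 2*s^3 - 3*s^2)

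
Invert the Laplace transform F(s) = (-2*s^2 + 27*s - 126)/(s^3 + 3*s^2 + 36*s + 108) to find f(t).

Factor the denominator: s^3 + 3*s^2 + 36*s + 108 = (s + 3)*(s^2 + 36).
Partial fraction decomposition gives [-5/(s + 3)] + [3*s/(s^2 + 36)] + [18/(s^2 + 36)].
Invert each term: -5/(s + 3) ↔ -5e^(-3t); 3·s/(s^2 + 36) ↔ 3cos(6t); 3·6/(s^2 + 36) ↔ 3sin(6t).

f(t) = 3*sin(6*t) + 3*cos(6*t) - 5*exp(-3*t)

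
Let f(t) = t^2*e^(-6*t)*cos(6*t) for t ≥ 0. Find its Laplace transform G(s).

L{cos(6t)} = s/(s^2 + 36).
Multiplying by e^(-6t) shifts s → s + 6, so L{e^(-6*t)*cos(6*t)} = (s + 6)/((s + 6)^2 + 36).
Then apply L{t^2·g(t)} = (-1)^2 d^2/ds^2[H(s)] with H(s) = (s + 6)/((s + 6)^2 + 36):
differentiating 2 times and applying the sign gives 2*(s + 6)*(s^2 + 12*s - 72)/(s^2 + 12*s + 72)^3.

G(s) = 2*(s + 6)*(s^2 + 12*s - 72)/(s^2 + 12*s + 72)^3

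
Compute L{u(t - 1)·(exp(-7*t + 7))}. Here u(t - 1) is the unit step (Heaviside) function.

exp(-s)/(s + 7)

By the second shifting theorem, L{u(t - c)·g(t - c)} = e^(-cs)·G(s) with c = 1 and G(s) = L{g(t)}.
L{e^(-7t)} = 1/(s + 7).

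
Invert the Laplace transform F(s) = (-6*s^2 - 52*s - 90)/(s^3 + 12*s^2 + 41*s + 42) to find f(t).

Factor the denominator: s^3 + 12*s^2 + 41*s + 42 = (s + 2)*(s + 3)*(s + 7).
Partial fraction decomposition gives [-3/(s + 3)] + [-1/(s + 7)] + [-2/(s + 2)].
Invert each term: -3/(s + 3) ↔ -3e^(-3t); -1/(s + 7) ↔ -e^(-7t); -2/(s + 2) ↔ -2e^(-2t).

f(t) = -2*exp(-2*t) - 3*exp(-3*t) - exp(-7*t)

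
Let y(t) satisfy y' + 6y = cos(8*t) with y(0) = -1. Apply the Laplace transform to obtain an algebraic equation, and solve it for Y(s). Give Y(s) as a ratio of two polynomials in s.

Laplace-transform each side.
The derivative rules (L{y'} = sY - y(0) = sY - (-1)) turn the left side into (s + 6)Y - (-1).
The right side is L{cos(8*t)} = s/(s^2 + 64).
So (s + 6)Y = s/(s^2 + 64) + (-1).
Isolate Y and clear denominators.

Y(s) = (-s^2 + s - 64)/(s^3 + 6*s^2 + 64*s + 384)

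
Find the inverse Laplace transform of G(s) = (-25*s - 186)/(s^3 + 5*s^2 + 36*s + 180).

-5*sin(6*t) + cos(6*t) - exp(-5*t)

Factor the denominator: s^3 + 5*s^2 + 36*s + 180 = (s + 5)*(s^2 + 36).
Partial fraction decomposition gives [-1/(s + 5)] + [s/(s^2 + 36)] + [-30/(s^2 + 36)].
Invert each term: -1/(s + 5) ↔ -e^(-5t); 1·s/(s^2 + 36) ↔ cos(6t); -5·6/(s^2 + 36) ↔ -5sin(6t).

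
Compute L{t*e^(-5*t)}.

(s + 5)^(-2)

L{e^(-5t)} = 1/(s + 5).
Then apply L{t·g(t)} = -d/ds[G(s)] with G(s) = 1/(s + 5):
differentiating 1 time and applying the sign gives (s + 5)^(-2).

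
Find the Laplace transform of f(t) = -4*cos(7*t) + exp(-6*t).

Apply the Laplace transform termwise.
L{e^(-6t)} = 1/(s + 6); (-4)·[L{cos(7t)} = s/(s^2 + 49)].

-4*s/(s^2 + 49) + 1/(s + 6)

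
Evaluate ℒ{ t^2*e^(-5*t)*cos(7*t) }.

2*(s + 5)*(s^2 + 10*s - 122)/(s^2 + 10*s + 74)^3

L{cos(7t)} = s/(s^2 + 49).
Multiplying by e^(-5t) shifts s → s + 5, so L{e^(-5*t)*cos(7*t)} = (s + 5)/((s + 5)^2 + 49).
Then apply L{t^2·g(t)} = (-1)^2 d^2/ds^2[H(s)] with H(s) = (s + 5)/((s + 5)^2 + 49):
differentiating 2 times and applying the sign gives 2*(s + 5)*(s^2 + 10*s - 122)/(s^2 + 10*s + 74)^3.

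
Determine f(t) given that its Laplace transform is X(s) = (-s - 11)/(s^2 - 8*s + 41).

f(t) = -3*exp(4*t)*sin(5*t) - exp(4*t)*cos(5*t)

Complete the square in the denominator: s^2 - 8*s + 41 = (s - 4)^2 + 5^2.
Split the numerator to match: -s - 11 = -1·(s - 4) - 3·5.
Invert each term: -1·(s - 4)/((s - 4)^2 + 25) ↔ -e^(4t)cos(5t); -3·5/((s - 4)^2 + 25) ↔ -3e^(4t)sin(5t).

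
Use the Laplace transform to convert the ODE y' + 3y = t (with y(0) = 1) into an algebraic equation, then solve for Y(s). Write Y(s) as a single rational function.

Take the Laplace transform of both sides.
With L{y'} = sY - y(0) = sY - 1: the LHS transforms to (s + 3)Y - (1).
The right side is L{t} = s^(-2).
So (s + 3)Y = s^(-2) + (1).
Isolate Y and clear denominators.

Y(s) = (s^2 + 1)/(s^3 + 3*s^2)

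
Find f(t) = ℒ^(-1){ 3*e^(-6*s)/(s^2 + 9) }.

The factor e^(-6s) signals a time shift by c = 6 (second shifting theorem).
L{sin(3t)} = 3/(s^2 + 9), so L^-1{3/(s^2 + 9)} = sin(3*t).
Hence the inverse is u(t - 6) times that function evaluated at t - 6.

f(t) = Heaviside(t - 6)*(sin(3*t - 18))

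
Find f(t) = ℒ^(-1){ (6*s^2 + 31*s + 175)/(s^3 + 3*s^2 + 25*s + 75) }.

f(t) = 5*sin(5*t) + 2*cos(5*t) + 4*exp(-3*t)

Factor the denominator: s^3 + 3*s^2 + 25*s + 75 = (s + 3)*(s^2 + 25).
Partial fraction decomposition gives [4/(s + 3)] + [2*s/(s^2 + 25)] + [25/(s^2 + 25)].
Invert each term: 4/(s + 3) ↔ 4e^(-3t); 2·s/(s^2 + 25) ↔ 2cos(5t); 5·5/(s^2 + 25) ↔ 5sin(5t).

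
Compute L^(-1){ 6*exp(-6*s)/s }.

The factor e^(-6s) signals a time shift by c = 6 (second shifting theorem).
L{6} = 6/s, so L^-1{6/s} = 6.
Hence the inverse is u(t - 6) times that function evaluated at t - 6.

Heaviside(t - 6)*(6)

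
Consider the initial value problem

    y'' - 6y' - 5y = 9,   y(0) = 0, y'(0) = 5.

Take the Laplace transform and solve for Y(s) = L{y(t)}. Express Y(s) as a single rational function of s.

Take the Laplace transform of both sides.
Using L{y''} = s^2 Y - s·y(0) - y'(0) and L{y'} = sY - y(0), with y(0) = 0, y'(0) = 5, the left side becomes (s^2 - 6*s - 5)Y - (5).
The right side is L{9} = 9/s.
So (s^2 - 6*s - 5)Y = 9/s + (5).
Solve for Y(s) and write it as one ratio of polynomials.

Y(s) = (5*s + 9)/(s^3 - 6*s^2 - 5*s)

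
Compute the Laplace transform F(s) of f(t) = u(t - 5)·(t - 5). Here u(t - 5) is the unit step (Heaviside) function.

F(s) = exp(-5*s)/s^2

By the second shifting theorem, L{u(t - c)·g(t - c)} = e^(-cs)·G(s) with c = 5 and G(s) = L{g(t)}.
L{t} = 1!/s^2 = 1/s^2.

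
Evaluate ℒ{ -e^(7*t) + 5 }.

By linearity of the Laplace transform, transform each term separately.
L{5} = 5/s; (-1)·[L{e^(7t)} = 1/(s - 7)].

-1/(s - 7) + 5/s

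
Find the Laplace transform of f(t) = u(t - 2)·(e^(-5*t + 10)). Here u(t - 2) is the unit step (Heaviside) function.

exp(-2*s)/(s + 5)

By the second shifting theorem, L{u(t - c)·g(t - c)} = e^(-cs)·G(s) with c = 2 and G(s) = L{g(t)}.
L{e^(-5t)} = 1/(s + 5).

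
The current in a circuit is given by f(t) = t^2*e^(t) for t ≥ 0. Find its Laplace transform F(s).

F(s) = 2/(s - 1)^3

L{e^(t)} = 1/(s - 1).
Then apply L{t^2·g(t)} = (-1)^2 d^2/ds^2[G(s)] with G(s) = 1/(s - 1):
differentiating 2 times and applying the sign gives 2/(s - 1)^3.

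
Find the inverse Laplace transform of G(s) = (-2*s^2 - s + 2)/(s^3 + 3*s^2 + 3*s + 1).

t^2*exp(-t)/2 + 3*t*exp(-t) - 2*exp(-t)

Factor the denominator: s^3 + 3*s^2 + 3*s + 1 = (s + 1)^3.
Partial fraction decomposition gives [-2/(s + 1)] + [3/(s + 1)^2] + [(s + 1)^(-3)].
Invert each term: -2/(s + 1) ↔ -2e^(-t); 3/(s + 1)^2 ↔ 3t·e^(-t); 1/(s + 1)^3 ↔ (1/2)t^2·e^(-t).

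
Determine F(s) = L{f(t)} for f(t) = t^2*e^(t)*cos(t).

F(s) = 2*(s - 1)*(s^2 - 2*s - 2)/(s^2 - 2*s + 2)^3

L{cos(t)} = s/(s^2 + 1).
Multiplying by e^(t) shifts s → s - 1, so L{e^(t)*cos(t)} = (s - 1)/((s - 1)^2 + 1).
Then apply L{t^2·g(t)} = (-1)^2 d^2/ds^2[G(s)] with G(s) = (s - 1)/((s - 1)^2 + 1):
differentiating 2 times and applying the sign gives 2*(s - 1)*(s^2 - 2*s - 2)/(s^2 - 2*s + 2)^3.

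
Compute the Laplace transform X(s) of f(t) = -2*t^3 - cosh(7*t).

Apply the Laplace transform termwise.
(-1)·[L{cosh(7t)} = s/(s^2 - 49)]; (-2)·[L{t^3} = 3!/s^4 = 6/s^4].

X(s) = -s/(s^2 - 49) - 12/s^4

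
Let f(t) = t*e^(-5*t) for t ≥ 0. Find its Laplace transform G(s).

L{e^(-5t)} = 1/(s + 5).
Then apply L{t·g(t)} = -d/ds[H(s)] with H(s) = 1/(s + 5):
differentiating 1 time and applying the sign gives (s + 5)^(-2).

G(s) = (s + 5)^(-2)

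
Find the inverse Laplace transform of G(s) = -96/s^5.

Since L{t^4} = 4!/s^5 = 24/s^5, the inverse is t^4, scaled by -4.

-4*t^4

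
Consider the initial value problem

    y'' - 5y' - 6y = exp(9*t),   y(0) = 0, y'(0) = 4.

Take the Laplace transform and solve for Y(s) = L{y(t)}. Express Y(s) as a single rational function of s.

Y(s) = (4*s - 35)/(s^3 - 14*s^2 + 39*s + 54)

Take the Laplace transform of both sides.
The derivative rules (L{y''} = s^2 Y - s·y(0) - y'(0) and L{y'} = sY - y(0), with y(0) = 0, y'(0) = 4) turn the left side into (s^2 - 5*s - 6)Y - (4).
The right side is L{exp(9*t)} = 1/(s - 9).
So (s^2 - 5*s - 6)Y = 1/(s - 9) + (4).
Divide through and combine into a single rational function.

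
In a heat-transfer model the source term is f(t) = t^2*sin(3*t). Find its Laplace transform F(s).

F(s) = 18*(s^2 - 3)/(s^2 + 9)^3

L{sin(3t)} = 3/(s^2 + 9).
Then apply L{t^2·g(t)} = (-1)^2 d^2/ds^2[G(s)] with G(s) = 3/(s^2 + 9):
differentiating 2 times and applying the sign gives 18*(s^2 - 3)/(s^2 + 9)^3.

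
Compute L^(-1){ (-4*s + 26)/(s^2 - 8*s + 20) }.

5*exp(4*t)*sin(2*t) - 4*exp(4*t)*cos(2*t)

Complete the square in the denominator: s^2 - 8*s + 20 = (s - 4)^2 + 2^2.
Split the numerator to match: -4*s + 26 = -4·(s - 4) + 5·2.
Invert each term: -4·(s - 4)/((s - 4)^2 + 4) ↔ -4e^(4t)cos(2t); 5·2/((s - 4)^2 + 4) ↔ 5e^(4t)sin(2t).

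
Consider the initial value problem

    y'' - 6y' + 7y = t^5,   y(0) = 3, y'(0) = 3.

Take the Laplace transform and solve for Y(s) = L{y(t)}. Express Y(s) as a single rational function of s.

Y(s) = (3*s^7 - 15*s^6 + 120)/(s^8 - 6*s^7 + 7*s^6)

Apply the Laplace transform to the equation.
The derivative rules (L{y''} = s^2 Y - s·y(0) - y'(0) and L{y'} = sY - y(0), with y(0) = 3, y'(0) = 3) turn the left side into (s^2 - 6*s + 7)Y - (3*s - 15).
The right side is L{t^5} = 120/s^6.
So (s^2 - 6*s + 7)Y = 120/s^6 + (3*s - 15).
Isolate Y and clear denominators.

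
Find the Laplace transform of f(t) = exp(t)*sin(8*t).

L{sin(8t)} = 8/(s^2 + 64).
By the first shifting theorem, multiplying by e^(t) replaces s with s - 1.

8/((s - 1)^2 + 64)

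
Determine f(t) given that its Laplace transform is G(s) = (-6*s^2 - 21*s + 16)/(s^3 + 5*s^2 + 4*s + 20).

Factor the denominator: s^3 + 5*s^2 + 4*s + 20 = (s + 5)*(s^2 + 4).
Partial fraction decomposition gives [-1/(s + 5)] + [-5*s/(s^2 + 4)] + [4/(s^2 + 4)].
Invert each term: -1/(s + 5) ↔ -e^(-5t); -5·s/(s^2 + 4) ↔ -5cos(2t); 2·2/(s^2 + 4) ↔ 2sin(2t).

f(t) = 2*sin(2*t) - 5*cos(2*t) - exp(-5*t)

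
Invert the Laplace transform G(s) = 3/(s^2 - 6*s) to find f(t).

f(t) = exp(3*t)*sinh(3*t)

Rewrite the denominator: s^2 - 6*s = (s - 3)^2 - 9.
The form in (s - 3) signals a first-shifting-theorem factor e^(3t).
Since L{sinh(3t)} = 3/(s^2 - 9), the inverse is e^(3*t)*sinh(3*t).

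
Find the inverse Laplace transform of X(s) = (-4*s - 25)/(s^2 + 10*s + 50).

Complete the square in the denominator: s^2 + 10*s + 50 = (s + 5)^2 + 5^2.
Split the numerator to match: -4*s - 25 = -4·(s + 5) - 1·5.
Invert each term: -4·(s + 5)/((s + 5)^2 + 25) ↔ -4e^(-5t)cos(5t); -1·5/((s + 5)^2 + 25) ↔ -e^(-5t)sin(5t).

-exp(-5*t)*sin(5*t) - 4*exp(-5*t)*cos(5*t)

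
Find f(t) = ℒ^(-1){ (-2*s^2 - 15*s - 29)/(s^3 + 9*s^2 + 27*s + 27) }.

f(t) = -t^2*exp(-3*t) - 3*t*exp(-3*t) - 2*exp(-3*t)

Factor the denominator: s^3 + 9*s^2 + 27*s + 27 = (s + 3)^3.
Partial fraction decomposition gives [-2/(s + 3)] + [-3/(s + 3)^2] + [-2/(s + 3)^3].
Invert each term: -2/(s + 3) ↔ -2e^(-3t); -3/(s + 3)^2 ↔ -3t·e^(-3t); -2/(s + 3)^3 ↔ (-1)t^2·e^(-3t).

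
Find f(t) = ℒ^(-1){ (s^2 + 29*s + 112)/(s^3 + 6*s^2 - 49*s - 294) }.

f(t) = 2*exp(7*t) + 2*exp(-6*t) - 3*exp(-7*t)

Factor the denominator: s^3 + 6*s^2 - 49*s - 294 = (s - 7)*(s + 6)*(s + 7).
Partial fraction decomposition gives [2/(s - 7)] + [-3/(s + 7)] + [2/(s + 6)].
Invert each term: 2/(s - 7) ↔ 2e^(7t); -3/(s + 7) ↔ -3e^(-7t); 2/(s + 6) ↔ 2e^(-6t).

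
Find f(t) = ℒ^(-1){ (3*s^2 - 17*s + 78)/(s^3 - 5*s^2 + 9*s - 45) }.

Factor the denominator: s^3 - 5*s^2 + 9*s - 45 = (s - 5)*(s^2 + 9).
Partial fraction decomposition gives [2/(s - 5)] + [s/(s^2 + 9)] + [-12/(s^2 + 9)].
Invert each term: 2/(s - 5) ↔ 2e^(5t); 1·s/(s^2 + 9) ↔ cos(3t); -4·3/(s^2 + 9) ↔ -4sin(3t).

f(t) = 2*exp(5*t) - 4*sin(3*t) + cos(3*t)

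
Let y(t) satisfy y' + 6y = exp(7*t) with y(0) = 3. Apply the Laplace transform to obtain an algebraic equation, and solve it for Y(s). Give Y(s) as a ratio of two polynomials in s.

Take the Laplace transform of both sides.
The derivative rules (L{y'} = sY - y(0) = sY - 3) turn the left side into (s + 6)Y - (3).
The right side is L{exp(7*t)} = 1/(s - 7).
So (s + 6)Y = 1/(s - 7) + (3).
Divide through and combine into a single rational function.

Y(s) = (3*s - 20)/(s^2 - s - 42)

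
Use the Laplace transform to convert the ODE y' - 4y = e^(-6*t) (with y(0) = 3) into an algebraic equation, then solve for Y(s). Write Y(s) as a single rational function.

Laplace-transform each side.
The derivative rules (L{y'} = sY - y(0) = sY - 3) turn the left side into (s - 4)Y - (3).
The right side is L{e^(-6*t)} = 1/(s + 6).
So (s - 4)Y = 1/(s + 6) + (3).
Divide through and combine into a single rational function.

Y(s) = (3*s + 19)/(s^2 + 2*s - 24)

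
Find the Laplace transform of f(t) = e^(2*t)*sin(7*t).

7/((s - 2)^2 + 49)

L{sin(7t)} = 7/(s^2 + 49).
By the first shifting theorem, multiplying by e^(2t) replaces s with s - 2.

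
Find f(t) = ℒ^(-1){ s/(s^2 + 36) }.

f(t) = cos(6*t)

Since L{cos(6t)} = s/(s^2 + 36), the inverse is cos(6*t).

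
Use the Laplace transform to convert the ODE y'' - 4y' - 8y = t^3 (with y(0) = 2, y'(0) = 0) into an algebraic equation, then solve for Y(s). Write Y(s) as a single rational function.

Y(s) = (2*s^5 - 8*s^4 + 6)/(s^6 - 4*s^5 - 8*s^4)

Apply the Laplace transform to the equation.
The derivative rules (L{y''} = s^2 Y - s·y(0) - y'(0) and L{y'} = sY - y(0), with y(0) = 2, y'(0) = 0) turn the left side into (s^2 - 4*s - 8)Y - (2*s - 8).
The right side is L{t^3} = 6/s^4.
So (s^2 - 4*s - 8)Y = 6/s^4 + (2*s - 8).
Divide through and combine into a single rational function.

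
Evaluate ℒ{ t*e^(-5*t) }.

(s + 5)^(-2)

L{e^(-5t)} = 1/(s + 5).
Then apply L{t·g(t)} = -d/ds[G(s)] with G(s) = 1/(s + 5):
differentiating 1 time and applying the sign gives (s + 5)^(-2).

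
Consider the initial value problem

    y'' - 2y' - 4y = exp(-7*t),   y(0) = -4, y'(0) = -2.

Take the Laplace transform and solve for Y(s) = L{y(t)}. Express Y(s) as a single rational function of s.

Transform both sides with L{·}.
With L{y''} = s^2 Y - s·y(0) - y'(0) and L{y'} = sY - y(0), with y(0) = -4, y'(0) = -2: the LHS transforms to (s^2 - 2*s - 4)Y - (-4*s + 6).
The right side is L{exp(-7*t)} = 1/(s + 7).
So (s^2 - 2*s - 4)Y = 1/(s + 7) + (-4*s + 6).
Divide through and combine into a single rational function.

Y(s) = (-4*s^2 - 22*s + 43)/(s^3 + 5*s^2 - 18*s - 28)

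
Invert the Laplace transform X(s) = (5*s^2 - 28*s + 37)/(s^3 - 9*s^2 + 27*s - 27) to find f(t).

f(t) = -t^2*exp(3*t) + 2*t*exp(3*t) + 5*exp(3*t)

Factor the denominator: s^3 - 9*s^2 + 27*s - 27 = (s - 3)^3.
Partial fraction decomposition gives [5/(s - 3)] + [2/(s - 3)^2] + [-2/(s - 3)^3].
Invert each term: 5/(s - 3) ↔ 5e^(3t); 2/(s - 3)^2 ↔ 2t·e^(3t); -2/(s - 3)^3 ↔ (-1)t^2·e^(3t).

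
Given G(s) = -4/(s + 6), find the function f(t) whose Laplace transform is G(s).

f(t) = -4*exp(-6*t)

Since L{e^(-6t)} = 1/(s + 6), the inverse is exp(-6*t), scaled by -4.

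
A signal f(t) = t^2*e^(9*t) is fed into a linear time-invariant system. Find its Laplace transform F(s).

L{e^(9t)} = 1/(s - 9).
Then apply L{t^2·g(t)} = (-1)^2 d^2/ds^2[G(s)] with G(s) = 1/(s - 9):
differentiating 2 times and applying the sign gives 2/(s - 9)^3.

F(s) = 2/(s - 9)^3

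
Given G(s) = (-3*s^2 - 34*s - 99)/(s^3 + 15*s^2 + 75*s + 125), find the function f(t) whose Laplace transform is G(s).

Factor the denominator: s^3 + 15*s^2 + 75*s + 125 = (s + 5)^3.
Partial fraction decomposition gives [-3/(s + 5)] + [-4/(s + 5)^2] + [-4/(s + 5)^3].
Invert each term: -3/(s + 5) ↔ -3e^(-5t); -4/(s + 5)^2 ↔ -4t·e^(-5t); -4/(s + 5)^3 ↔ (-2)t^2·e^(-5t).

f(t) = -2*t^2*exp(-5*t) - 4*t*exp(-5*t) - 3*exp(-5*t)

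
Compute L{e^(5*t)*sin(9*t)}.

9/((s - 5)^2 + 81)

L{sin(9t)} = 9/(s^2 + 81).
By the first shifting theorem, multiplying by e^(5t) replaces s with s - 5.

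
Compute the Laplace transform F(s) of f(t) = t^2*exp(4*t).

L{e^(4t)} = 1/(s - 4).
Then apply L{t^2·g(t)} = (-1)^2 d^2/ds^2[G(s)] with G(s) = 1/(s - 4):
differentiating 2 times and applying the sign gives 2/(s - 4)^3.

F(s) = 2/(s - 4)^3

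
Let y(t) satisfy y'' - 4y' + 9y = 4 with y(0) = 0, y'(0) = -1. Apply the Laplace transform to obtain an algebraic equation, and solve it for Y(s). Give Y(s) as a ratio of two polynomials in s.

Y(s) = (-s + 4)/(s^3 - 4*s^2 + 9*s)

Laplace-transform each side.
With L{y''} = s^2 Y - s·y(0) - y'(0) and L{y'} = sY - y(0), with y(0) = 0, y'(0) = -1: the LHS transforms to (s^2 - 4*s + 9)Y - (-1).
The right side is L{4} = 4/s.
So (s^2 - 4*s + 9)Y = 4/s + (-1).
Solve for Y(s) and write it as one ratio of polynomials.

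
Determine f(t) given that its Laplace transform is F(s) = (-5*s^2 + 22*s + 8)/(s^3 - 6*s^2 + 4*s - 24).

f(t) = -exp(6*t) - sin(2*t) - 4*cos(2*t)

Factor the denominator: s^3 - 6*s^2 + 4*s - 24 = (s - 6)*(s^2 + 4).
Partial fraction decomposition gives [-1/(s - 6)] + [-4*s/(s^2 + 4)] + [-2/(s^2 + 4)].
Invert each term: -1/(s - 6) ↔ -e^(6t); -4·s/(s^2 + 4) ↔ -4cos(2t); -1·2/(s^2 + 4) ↔ -sin(2t).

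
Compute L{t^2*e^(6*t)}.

L{e^(6t)} = 1/(s - 6).
Then apply L{t^2·g(t)} = (-1)^2 d^2/ds^2[G(s)] with G(s) = 1/(s - 6):
differentiating 2 times and applying the sign gives 2/(s - 6)^3.

2/(s - 6)^3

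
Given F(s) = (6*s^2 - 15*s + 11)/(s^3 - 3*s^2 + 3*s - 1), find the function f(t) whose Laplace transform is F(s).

Factor the denominator: s^3 - 3*s^2 + 3*s - 1 = (s - 1)^3.
Partial fraction decomposition gives [6/(s - 1)] + [-3/(s - 1)^2] + [2/(s - 1)^3].
Invert each term: 6/(s - 1) ↔ 6e^(t); -3/(s - 1)^2 ↔ -3t·e^(t); 2/(s - 1)^3 ↔ (1)t^2·e^(t).

f(t) = t^2*exp(t) - 3*t*exp(t) + 6*exp(t)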